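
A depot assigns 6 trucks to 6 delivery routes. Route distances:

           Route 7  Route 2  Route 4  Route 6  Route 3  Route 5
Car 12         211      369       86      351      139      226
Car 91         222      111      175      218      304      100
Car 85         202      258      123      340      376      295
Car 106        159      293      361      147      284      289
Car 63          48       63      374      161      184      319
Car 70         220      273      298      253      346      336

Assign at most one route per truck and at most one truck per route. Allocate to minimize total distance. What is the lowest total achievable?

Treat this as an assignment problem: match each truck to one route.
Optimal: Car 12→Route 3 (139 km), Car 91→Route 5 (100 km), Car 85→Route 4 (123 km), Car 106→Route 6 (147 km), Car 63→Route 2 (63 km), Car 70→Route 7 (220 km) — total 139+100+123+147+63+220 = 792 km.
Column-greedy (each route in turn goes to its cheapest remaining truck) gives 1033 km, worse by 241.
Every other assignment is strictly worse.

Min total: 792 km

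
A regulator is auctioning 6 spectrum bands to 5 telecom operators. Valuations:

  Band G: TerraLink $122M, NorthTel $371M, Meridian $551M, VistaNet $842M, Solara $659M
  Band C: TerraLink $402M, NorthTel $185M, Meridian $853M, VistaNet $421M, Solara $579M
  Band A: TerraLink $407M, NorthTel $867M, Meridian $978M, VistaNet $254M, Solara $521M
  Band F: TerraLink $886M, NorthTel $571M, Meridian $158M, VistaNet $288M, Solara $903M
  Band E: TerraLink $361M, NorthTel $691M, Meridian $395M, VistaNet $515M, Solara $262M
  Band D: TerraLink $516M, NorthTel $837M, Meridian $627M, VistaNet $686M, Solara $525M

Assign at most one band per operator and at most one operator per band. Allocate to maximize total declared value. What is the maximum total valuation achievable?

This is a one-to-one assignment (maximum-weight bipartite matching).
Optimal: TerraLink→Band F ($886M), NorthTel→Band D ($837M), Meridian→Band A ($978M), VistaNet→Band G ($842M), Solara→Band C ($579M) — total 886+837+978+842+579 = $4122M.
Column-greedy (each band in turn goes to its best remaining operator) gives $3826M, worse by 296.
Next-best assignment: TerraLink→Band D, NorthTel→Band A, Meridian→Band C, VistaNet→Band G, Solara→Band F = $3981M.
No other one-to-one assignment exceeds $4122M.

Maximum total: $4122M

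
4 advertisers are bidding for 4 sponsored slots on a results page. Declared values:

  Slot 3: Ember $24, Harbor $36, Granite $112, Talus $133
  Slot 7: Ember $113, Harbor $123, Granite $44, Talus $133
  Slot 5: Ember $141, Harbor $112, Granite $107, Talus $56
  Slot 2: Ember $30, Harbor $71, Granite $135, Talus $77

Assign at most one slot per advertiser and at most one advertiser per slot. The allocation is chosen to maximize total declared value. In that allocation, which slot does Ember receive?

Optimal: Ember→Slot 5 ($141), Harbor→Slot 7 ($123), Granite→Slot 2 ($135), Talus→Slot 3 ($133) — total 141+123+135+133 = $532.
No other one-to-one assignment exceeds $532.

Ember receives Slot 5.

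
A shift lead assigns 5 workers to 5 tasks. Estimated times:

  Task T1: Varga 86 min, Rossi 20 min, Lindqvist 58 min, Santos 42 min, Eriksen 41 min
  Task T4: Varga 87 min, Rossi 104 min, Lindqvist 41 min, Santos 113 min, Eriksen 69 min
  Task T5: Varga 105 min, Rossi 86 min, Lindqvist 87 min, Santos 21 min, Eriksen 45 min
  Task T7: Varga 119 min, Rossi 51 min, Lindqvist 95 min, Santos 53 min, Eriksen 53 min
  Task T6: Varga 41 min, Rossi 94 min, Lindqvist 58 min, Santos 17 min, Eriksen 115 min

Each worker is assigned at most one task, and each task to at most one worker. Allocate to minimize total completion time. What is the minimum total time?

Optimal: Varga→Task T6 (41 min), Rossi→Task T1 (20 min), Lindqvist→Task T4 (41 min), Santos→Task T5 (21 min), Eriksen→Task T7 (53 min) — total 41+20+41+21+53 = 176 min.
Min-entry greedy (repeatedly take the single cheapest remaining cell) gives 242 min, worse by 66.
No other one-to-one assignment undercuts 176 min.

Minimum total: 176 min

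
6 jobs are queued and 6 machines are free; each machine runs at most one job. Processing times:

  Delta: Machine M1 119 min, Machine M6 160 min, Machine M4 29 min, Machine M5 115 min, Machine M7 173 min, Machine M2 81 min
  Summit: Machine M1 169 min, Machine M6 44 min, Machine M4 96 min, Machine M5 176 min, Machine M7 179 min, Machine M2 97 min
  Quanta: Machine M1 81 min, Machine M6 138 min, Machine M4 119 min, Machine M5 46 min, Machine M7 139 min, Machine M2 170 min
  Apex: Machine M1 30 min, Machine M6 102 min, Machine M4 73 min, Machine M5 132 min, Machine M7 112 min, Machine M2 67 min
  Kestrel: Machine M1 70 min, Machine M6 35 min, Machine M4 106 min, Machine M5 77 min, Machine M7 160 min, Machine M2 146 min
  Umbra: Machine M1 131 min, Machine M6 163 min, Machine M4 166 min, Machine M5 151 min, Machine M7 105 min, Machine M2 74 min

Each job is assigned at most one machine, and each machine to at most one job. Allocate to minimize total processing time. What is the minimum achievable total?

Min total: 342 min

Treat this as an assignment problem: match each job to one machine.
Optimal: Delta→Machine M4 (29 min), Summit→Machine M2 (97 min), Quanta→Machine M5 (46 min), Apex→Machine M1 (30 min), Kestrel→Machine M6 (35 min), Umbra→Machine M7 (105 min) — total 29+97+46+30+35+105 = 342 min.
Next-best assignment: Delta→Machine M4, Summit→Machine M6, Quanta→Machine M5, Apex→Machine M2, Kestrel→Machine M1, Umbra→Machine M7 = 361 min.
No other one-to-one assignment undercuts 342 min.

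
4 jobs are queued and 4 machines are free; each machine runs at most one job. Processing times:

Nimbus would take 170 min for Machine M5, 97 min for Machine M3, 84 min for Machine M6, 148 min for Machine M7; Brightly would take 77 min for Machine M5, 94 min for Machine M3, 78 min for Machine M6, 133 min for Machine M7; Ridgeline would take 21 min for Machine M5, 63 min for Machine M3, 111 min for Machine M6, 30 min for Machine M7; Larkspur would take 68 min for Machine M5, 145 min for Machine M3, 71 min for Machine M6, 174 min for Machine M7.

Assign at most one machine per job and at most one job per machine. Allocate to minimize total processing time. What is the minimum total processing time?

Min total: 273 min

Optimal: Nimbus→Machine M3 (97 min), Brightly→Machine M6 (78 min), Ridgeline→Machine M7 (30 min), Larkspur→Machine M5 (68 min) — total 97+78+30+68 = 273 min.
Next-best assignment: Nimbus→Machine M3, Brightly→Machine M5, Ridgeline→Machine M7, Larkspur→Machine M6 = 275 min.
Swapping Ridgeline↔Nimbus (Ridgeline→Machine M3 63 min, Nimbus→Machine M7 148 min) adds 84.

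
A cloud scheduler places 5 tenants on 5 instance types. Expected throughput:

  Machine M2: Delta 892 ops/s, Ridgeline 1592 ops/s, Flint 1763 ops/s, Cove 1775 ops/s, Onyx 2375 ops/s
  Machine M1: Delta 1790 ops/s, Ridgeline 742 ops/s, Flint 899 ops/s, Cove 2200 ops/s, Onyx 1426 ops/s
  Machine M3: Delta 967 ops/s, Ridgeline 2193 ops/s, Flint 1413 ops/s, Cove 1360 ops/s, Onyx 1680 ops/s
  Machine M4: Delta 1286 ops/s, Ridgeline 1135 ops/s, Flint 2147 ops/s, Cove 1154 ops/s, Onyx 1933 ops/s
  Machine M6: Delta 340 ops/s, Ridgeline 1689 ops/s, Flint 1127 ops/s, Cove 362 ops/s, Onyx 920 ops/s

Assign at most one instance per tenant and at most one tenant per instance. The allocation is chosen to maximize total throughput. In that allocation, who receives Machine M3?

Optimal: Delta→Machine M3 (967 ops/s), Ridgeline→Machine M6 (1689 ops/s), Flint→Machine M4 (2147 ops/s), Cove→Machine M1 (2200 ops/s), Onyx→Machine M2 (2375 ops/s) — total 967+1689+2147+2200+2375 = 9378 ops/s.
Delta's own top instance is Machine M1 (1790 ops/s), but forcing Delta→Machine M1 and reassigning the rest optimally gives only 9361 ops/s — worse by 17.

Delta receives Machine M3.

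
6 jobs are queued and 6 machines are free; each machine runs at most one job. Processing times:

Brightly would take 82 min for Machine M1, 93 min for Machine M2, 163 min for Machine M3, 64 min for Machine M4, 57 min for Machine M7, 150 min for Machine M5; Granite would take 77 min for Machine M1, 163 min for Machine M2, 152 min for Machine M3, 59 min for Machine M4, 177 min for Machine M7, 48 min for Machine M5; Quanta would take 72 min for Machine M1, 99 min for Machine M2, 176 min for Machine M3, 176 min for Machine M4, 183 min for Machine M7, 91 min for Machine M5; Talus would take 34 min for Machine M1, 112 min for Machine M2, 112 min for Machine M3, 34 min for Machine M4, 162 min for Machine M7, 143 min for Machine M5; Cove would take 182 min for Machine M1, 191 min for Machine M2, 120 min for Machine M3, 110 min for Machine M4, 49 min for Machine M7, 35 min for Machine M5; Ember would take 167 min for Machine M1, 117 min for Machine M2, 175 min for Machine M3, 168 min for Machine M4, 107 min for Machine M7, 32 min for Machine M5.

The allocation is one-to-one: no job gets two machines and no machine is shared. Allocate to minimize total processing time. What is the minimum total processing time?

Optimal: Brightly→Machine M7 (57 min), Granite→Machine M4 (59 min), Quanta→Machine M2 (99 min), Talus→Machine M1 (34 min), Cove→Machine M3 (120 min), Ember→Machine M5 (32 min) — total 57+59+99+34+120+32 = 401 min.
Min-entry greedy (repeatedly take the single cheapest remaining cell) gives 443 min, worse by 42.
Checked against all permutations: 401 min is optimal.

Min total: 401 min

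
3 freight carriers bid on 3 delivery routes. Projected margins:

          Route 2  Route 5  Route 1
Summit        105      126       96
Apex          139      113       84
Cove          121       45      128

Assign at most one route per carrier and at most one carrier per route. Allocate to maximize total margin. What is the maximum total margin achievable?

Maximum total: $393k

Optimal: Summit→Route 5 ($126k), Apex→Route 2 ($139k), Cove→Route 1 ($128k) — total 126+139+128 = $393k.
Next-best assignment: Summit→Route 2, Apex→Route 5, Cove→Route 1 = $346k.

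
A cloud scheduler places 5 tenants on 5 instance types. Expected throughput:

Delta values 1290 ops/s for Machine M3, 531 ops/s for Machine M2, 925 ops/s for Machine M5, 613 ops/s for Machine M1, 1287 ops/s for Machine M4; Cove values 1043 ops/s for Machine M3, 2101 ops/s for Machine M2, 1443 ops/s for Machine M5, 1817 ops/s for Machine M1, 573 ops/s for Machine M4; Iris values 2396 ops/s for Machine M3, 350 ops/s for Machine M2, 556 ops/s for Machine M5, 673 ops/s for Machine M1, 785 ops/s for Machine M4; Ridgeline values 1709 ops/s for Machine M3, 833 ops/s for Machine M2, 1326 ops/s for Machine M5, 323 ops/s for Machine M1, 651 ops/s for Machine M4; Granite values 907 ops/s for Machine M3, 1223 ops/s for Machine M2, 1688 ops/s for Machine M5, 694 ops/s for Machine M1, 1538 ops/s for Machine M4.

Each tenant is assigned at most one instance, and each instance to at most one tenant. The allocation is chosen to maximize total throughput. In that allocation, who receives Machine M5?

Ridgeline receives Machine M5.

This is the linear assignment problem.
Optimal: Delta→Machine M4 (1287 ops/s), Cove→Machine M1 (1817 ops/s), Iris→Machine M3 (2396 ops/s), Ridgeline→Machine M5 (1326 ops/s), Granite→Machine M2 (1223 ops/s) — total 1287+1817+2396+1326+1223 = 8049 ops/s.
Column-greedy (each instance in turn goes to its best remaining tenant) gives 7449 ops/s, worse by 600.
Next-best assignment: Delta→Machine M4, Cove→Machine M1, Iris→Machine M3, Ridgeline→Machine M2, Granite→Machine M5 = 8021 ops/s.
Ridgeline's own top instance is Machine M3 (1709 ops/s), but forcing Ridgeline→Machine M3 and reassigning the rest optimally gives only 7458 ops/s — worse by 591.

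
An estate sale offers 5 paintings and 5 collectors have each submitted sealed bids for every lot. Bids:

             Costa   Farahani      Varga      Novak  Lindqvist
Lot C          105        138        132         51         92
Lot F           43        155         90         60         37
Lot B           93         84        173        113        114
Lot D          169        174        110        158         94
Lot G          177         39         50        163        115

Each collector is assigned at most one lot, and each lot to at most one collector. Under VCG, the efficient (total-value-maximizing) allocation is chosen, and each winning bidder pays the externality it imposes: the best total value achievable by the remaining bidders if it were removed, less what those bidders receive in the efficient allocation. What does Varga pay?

Varga pays $22.

Efficient allocation: Costa→Lot G ($177), Farahani→Lot F ($155), Varga→Lot B ($173), Novak→Lot D ($158), Lindqvist→Lot C ($92); total welfare W = $755.
Varga receives Lot B at value $173, so the others get W − 173 = $582.
Without Varga: best allocation of the remaining 4 bidders over all 5 lots is Costa→Lot G ($177), Farahani→Lot F ($155), Novak→Lot D ($158), Lindqvist→Lot B ($114), total $604.
VCG payment = (others' best without Varga) − (others' welfare with Varga) = 604 − 582 = $22.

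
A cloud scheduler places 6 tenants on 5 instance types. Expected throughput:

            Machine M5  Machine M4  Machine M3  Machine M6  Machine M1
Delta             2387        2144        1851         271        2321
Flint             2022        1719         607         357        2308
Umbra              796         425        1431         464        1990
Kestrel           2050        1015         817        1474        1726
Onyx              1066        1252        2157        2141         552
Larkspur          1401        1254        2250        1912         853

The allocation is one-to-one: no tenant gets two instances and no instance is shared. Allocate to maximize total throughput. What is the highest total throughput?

This is the linear assignment problem.
Optimal: Kestrel→Machine M5 (2050 ops/s), Delta→Machine M4 (2144 ops/s), Larkspur→Machine M3 (2250 ops/s), Onyx→Machine M6 (2141 ops/s), Flint→Machine M1 (2308 ops/s) — total 2050+2144+2250+2141+2308 = 10893 ops/s.
Column-greedy (each instance in turn goes to its best remaining tenant) gives 10487 ops/s, worse by 406.
Swapping Larkspur↔Onyx (Larkspur→Machine M6 1912 ops/s, Onyx→Machine M3 2157 ops/s) loses 322.
Every other assignment is strictly worse.

Maximum total: 10893 ops/s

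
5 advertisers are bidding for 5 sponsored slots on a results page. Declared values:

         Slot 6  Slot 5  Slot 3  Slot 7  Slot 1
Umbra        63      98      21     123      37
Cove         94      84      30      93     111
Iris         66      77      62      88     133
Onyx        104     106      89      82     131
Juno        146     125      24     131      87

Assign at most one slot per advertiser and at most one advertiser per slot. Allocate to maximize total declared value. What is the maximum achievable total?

Optimal: Umbra→Slot 7 ($123), Cove→Slot 5 ($84), Iris→Slot 1 ($133), Onyx→Slot 3 ($89), Juno→Slot 6 ($146) — total 123+84+133+89+146 = $575.
Column-greedy (each slot in turn goes to its best remaining advertiser) gives $548, worse by 27.
Next-best assignment: Umbra→Slot 7, Cove→Slot 6, Iris→Slot 1, Onyx→Slot 3, Juno→Slot 5 = $564.

Max total: $575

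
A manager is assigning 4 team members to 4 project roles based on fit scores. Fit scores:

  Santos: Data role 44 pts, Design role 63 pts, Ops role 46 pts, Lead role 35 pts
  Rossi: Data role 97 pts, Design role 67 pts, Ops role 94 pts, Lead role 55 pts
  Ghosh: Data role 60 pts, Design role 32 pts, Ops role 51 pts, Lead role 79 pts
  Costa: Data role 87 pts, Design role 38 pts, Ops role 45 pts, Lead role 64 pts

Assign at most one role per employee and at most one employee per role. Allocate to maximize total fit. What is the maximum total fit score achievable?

Max total: 323 pts

Treat this as an assignment problem: match each employee to one role.
Optimal: Santos→Design role (63 pts), Rossi→Ops role (94 pts), Ghosh→Lead role (79 pts), Costa→Data role (87 pts) — total 63+94+79+87 = 323 pts.
Max-entry greedy (repeatedly take the single best remaining cell) gives 284 pts, worse by 39.
Next-best assignment: Santos→Design role, Rossi→Data role, Ghosh→Lead role, Costa→Ops role = 284 pts.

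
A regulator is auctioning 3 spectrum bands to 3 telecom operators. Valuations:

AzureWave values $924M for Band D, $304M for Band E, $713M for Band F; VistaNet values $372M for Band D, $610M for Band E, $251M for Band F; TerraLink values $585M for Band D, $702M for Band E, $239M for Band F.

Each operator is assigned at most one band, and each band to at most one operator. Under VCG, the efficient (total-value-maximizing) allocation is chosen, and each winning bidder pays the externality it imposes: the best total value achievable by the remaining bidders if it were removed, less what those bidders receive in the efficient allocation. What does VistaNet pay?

Efficient allocation: AzureWave→Band F ($713M), VistaNet→Band E ($610M), TerraLink→Band D ($585M); total welfare W = $1908M.
VistaNet receives Band E at value $610M, so the others get W − 610 = $1298M.
Without VistaNet: best allocation of the remaining 2 bidders over all 3 bands is AzureWave→Band D ($924M), TerraLink→Band E ($702M), total $1626M.
VCG payment = (others' best without VistaNet) − (others' welfare with VistaNet) = 1626 − 1298 = $328M.

VistaNet pays $328M.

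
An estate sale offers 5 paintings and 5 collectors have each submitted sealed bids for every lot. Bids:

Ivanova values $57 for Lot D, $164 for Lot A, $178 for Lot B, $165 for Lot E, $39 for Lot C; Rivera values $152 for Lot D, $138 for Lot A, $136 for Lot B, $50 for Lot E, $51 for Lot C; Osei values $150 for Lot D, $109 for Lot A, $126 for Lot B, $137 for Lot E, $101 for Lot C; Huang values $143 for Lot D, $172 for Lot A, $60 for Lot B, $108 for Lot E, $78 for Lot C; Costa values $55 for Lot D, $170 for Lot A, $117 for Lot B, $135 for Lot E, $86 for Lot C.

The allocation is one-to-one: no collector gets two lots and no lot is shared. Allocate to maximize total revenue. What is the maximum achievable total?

Optimal: Ivanova→Lot B ($178), Rivera→Lot D ($152), Osei→Lot C ($101), Huang→Lot A ($172), Costa→Lot E ($135) — total 178+152+101+172+135 = $738.
Next-best assignment: Ivanova→Lot B, Rivera→Lot D, Osei→Lot E, Huang→Lot A, Costa→Lot C = $725.
Swapping Costa↔Ivanova (Costa→Lot B $117, Ivanova→Lot E $165) loses 31.
Checked against all permutations: $738 is optimal.

Max total: $738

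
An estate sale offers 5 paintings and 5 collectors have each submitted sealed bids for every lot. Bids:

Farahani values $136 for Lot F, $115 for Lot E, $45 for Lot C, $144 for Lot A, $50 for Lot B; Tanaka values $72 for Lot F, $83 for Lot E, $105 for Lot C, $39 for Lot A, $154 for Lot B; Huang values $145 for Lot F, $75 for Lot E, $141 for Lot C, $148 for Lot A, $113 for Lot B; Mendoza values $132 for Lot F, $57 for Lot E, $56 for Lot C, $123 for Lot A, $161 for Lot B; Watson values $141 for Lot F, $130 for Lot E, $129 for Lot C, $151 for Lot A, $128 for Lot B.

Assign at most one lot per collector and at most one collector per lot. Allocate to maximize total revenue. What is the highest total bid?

This is a one-to-one assignment (maximum-weight bipartite matching).
Optimal: Farahani→Lot A ($144), Tanaka→Lot B ($154), Huang→Lot C ($141), Mendoza→Lot F ($132), Watson→Lot E ($130) — total 144+154+141+132+130 = $701.
Column-greedy (each lot in turn goes to its best remaining collector) gives $685, worse by 16.

Max total: $701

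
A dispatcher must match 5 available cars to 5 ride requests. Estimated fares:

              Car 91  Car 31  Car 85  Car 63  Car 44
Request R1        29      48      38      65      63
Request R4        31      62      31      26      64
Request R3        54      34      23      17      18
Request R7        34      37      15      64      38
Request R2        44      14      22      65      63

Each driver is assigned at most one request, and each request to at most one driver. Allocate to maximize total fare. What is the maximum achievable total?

Treat this as an assignment problem: match each driver to one request.
Optimal: Car 91→Request R3 ($54), Car 31→Request R4 ($62), Car 85→Request R1 ($38), Car 63→Request R7 ($64), Car 44→Request R2 ($63) — total 54+62+38+64+63 = $281.
Max-entry greedy (repeatedly take the single best remaining cell) gives $242, worse by 39.
Next-best assignment: Car 91→Request R3, Car 31→Request R4, Car 85→Request R2, Car 63→Request R7, Car 44→Request R1 = $265.
Every other assignment is strictly worse.

Max total: $281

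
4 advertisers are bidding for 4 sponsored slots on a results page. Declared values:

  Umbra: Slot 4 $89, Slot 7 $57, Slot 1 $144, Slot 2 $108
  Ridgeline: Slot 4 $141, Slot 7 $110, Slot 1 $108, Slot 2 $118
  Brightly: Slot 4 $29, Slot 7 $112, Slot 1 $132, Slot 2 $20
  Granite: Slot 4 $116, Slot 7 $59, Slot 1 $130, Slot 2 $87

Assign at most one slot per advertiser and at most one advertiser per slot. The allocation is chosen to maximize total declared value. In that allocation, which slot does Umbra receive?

Umbra receives Slot 2.

This is a one-to-one assignment (maximum-weight bipartite matching).
Optimal: Umbra→Slot 2 ($108), Ridgeline→Slot 4 ($141), Brightly→Slot 7 ($112), Granite→Slot 1 ($130) — total 108+141+112+130 = $491.
Max-entry greedy (repeatedly take the single best remaining cell) gives $484, worse by 7.
Next-best assignment: Umbra→Slot 1, Ridgeline→Slot 2, Brightly→Slot 7, Granite→Slot 4 = $490.
Checked against all permutations: $491 is optimal.
Umbra's own top slot is Slot 1 ($144), but forcing Umbra→Slot 1 and reassigning the rest optimally gives only $490 — worse by 1.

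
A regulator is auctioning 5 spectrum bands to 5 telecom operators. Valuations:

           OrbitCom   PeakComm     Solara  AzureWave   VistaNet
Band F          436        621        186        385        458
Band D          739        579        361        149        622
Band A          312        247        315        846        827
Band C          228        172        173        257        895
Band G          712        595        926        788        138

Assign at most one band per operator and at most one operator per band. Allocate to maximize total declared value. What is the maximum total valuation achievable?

Optimal: OrbitCom→Band D ($739M), PeakComm→Band F ($621M), Solara→Band G ($926M), AzureWave→Band A ($846M), VistaNet→Band C ($895M) — total 739+621+926+846+895 = $4027M.
Next-best assignment: OrbitCom→Band F, PeakComm→Band D, Solara→Band G, AzureWave→Band A, VistaNet→Band C = $3682M.

Max total: $4027M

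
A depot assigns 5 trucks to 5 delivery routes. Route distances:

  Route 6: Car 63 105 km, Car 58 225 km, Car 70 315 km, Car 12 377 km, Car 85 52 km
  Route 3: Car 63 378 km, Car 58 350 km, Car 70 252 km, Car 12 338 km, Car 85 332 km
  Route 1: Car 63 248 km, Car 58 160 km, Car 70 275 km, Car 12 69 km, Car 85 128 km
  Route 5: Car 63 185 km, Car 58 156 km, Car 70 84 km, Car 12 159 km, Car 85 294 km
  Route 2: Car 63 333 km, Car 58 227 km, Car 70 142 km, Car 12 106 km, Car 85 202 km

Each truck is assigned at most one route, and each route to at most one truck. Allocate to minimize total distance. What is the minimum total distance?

Minimum total: 747 km

This is the linear assignment problem.
Optimal: Car 63→Route 6 (105 km), Car 58→Route 5 (156 km), Car 70→Route 3 (252 km), Car 12→Route 2 (106 km), Car 85→Route 1 (128 km) — total 105+156+252+106+128 = 747 km.
Min-entry greedy (repeatedly take the single cheapest remaining cell) gives 810 km, worse by 63.
Swapping Car 12↔Car 58 (Car 12→Route 5 159 km, Car 58→Route 2 227 km) adds 124.
Every other assignment is strictly worse.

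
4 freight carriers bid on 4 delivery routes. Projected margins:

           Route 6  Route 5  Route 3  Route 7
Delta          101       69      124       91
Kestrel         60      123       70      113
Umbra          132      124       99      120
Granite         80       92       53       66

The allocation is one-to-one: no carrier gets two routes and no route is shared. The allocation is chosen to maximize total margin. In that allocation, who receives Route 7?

Kestrel receives Route 7.

Optimal: Delta→Route 3 ($124k), Kestrel→Route 7 ($113k), Umbra→Route 6 ($132k), Granite→Route 5 ($92k) — total 124+113+132+92 = $461k.
Column-greedy (each route in turn goes to its best remaining carrier) gives $445k, worse by 16.
Kestrel's own top route is Route 5 ($123k), but forcing Kestrel→Route 5 and reassigning the rest optimally gives only $447k — worse by 14.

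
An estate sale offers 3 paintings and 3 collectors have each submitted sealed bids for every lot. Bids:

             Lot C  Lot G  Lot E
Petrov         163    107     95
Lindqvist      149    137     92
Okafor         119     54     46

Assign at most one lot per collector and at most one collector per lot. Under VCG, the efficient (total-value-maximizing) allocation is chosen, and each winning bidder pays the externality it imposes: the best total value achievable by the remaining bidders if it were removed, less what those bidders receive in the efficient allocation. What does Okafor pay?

Efficient allocation: Petrov→Lot E ($95), Lindqvist→Lot G ($137), Okafor→Lot C ($119); total welfare W = $351.
Okafor receives Lot C at value $119, so the others get W − 119 = $232.
Without Okafor: best allocation of the remaining 2 bidders over all 3 lots is Petrov→Lot C ($163), Lindqvist→Lot G ($137), total $300.
VCG payment = (others' best without Okafor) − (others' welfare with Okafor) = 300 − 232 = $68.

Okafor pays $68.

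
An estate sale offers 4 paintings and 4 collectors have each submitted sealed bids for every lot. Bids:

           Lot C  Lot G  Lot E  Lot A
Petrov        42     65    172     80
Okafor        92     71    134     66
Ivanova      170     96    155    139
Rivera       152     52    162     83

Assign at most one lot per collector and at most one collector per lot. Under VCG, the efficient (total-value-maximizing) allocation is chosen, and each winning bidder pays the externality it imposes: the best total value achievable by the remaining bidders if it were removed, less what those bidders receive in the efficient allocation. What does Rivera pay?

Efficient allocation: Petrov→Lot E ($172), Okafor→Lot G ($71), Ivanova→Lot A ($139), Rivera→Lot C ($152); total welfare W = $534.
Rivera receives Lot C at value $152, so the others get W − 152 = $382.
Without Rivera: best allocation of the remaining 3 bidders over all 4 lots is Petrov→Lot E ($172), Okafor→Lot G ($71), Ivanova→Lot C ($170), total $413.
VCG payment = (others' best without Rivera) − (others' welfare with Rivera) = 413 − 382 = $31.

Rivera pays $31.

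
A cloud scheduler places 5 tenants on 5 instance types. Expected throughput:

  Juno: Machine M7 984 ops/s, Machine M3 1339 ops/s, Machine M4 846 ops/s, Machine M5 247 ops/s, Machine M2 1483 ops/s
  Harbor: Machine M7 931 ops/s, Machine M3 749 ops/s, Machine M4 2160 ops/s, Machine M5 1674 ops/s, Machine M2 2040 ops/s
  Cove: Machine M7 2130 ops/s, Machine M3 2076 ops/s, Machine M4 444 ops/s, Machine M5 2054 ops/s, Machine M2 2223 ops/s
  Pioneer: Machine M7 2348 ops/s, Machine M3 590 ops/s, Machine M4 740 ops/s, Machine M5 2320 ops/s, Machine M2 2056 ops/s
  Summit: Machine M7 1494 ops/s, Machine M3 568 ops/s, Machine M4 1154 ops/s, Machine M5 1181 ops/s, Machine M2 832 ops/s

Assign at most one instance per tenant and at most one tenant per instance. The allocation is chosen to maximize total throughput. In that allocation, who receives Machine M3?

This is the linear assignment problem.
Optimal: Juno→Machine M3 (1339 ops/s), Harbor→Machine M4 (2160 ops/s), Cove→Machine M2 (2223 ops/s), Pioneer→Machine M5 (2320 ops/s), Summit→Machine M7 (1494 ops/s) — total 1339+2160+2223+2320+1494 = 9536 ops/s.
Max-entry greedy (repeatedly take the single best remaining cell) gives 9251 ops/s, worse by 285.
Checked against all permutations: 9536 ops/s is optimal.
Juno's own top instance is Machine M2 (1483 ops/s), but forcing Juno→Machine M2 and reassigning the rest optimally gives only 9533 ops/s — worse by 3.

Juno receives Machine M3.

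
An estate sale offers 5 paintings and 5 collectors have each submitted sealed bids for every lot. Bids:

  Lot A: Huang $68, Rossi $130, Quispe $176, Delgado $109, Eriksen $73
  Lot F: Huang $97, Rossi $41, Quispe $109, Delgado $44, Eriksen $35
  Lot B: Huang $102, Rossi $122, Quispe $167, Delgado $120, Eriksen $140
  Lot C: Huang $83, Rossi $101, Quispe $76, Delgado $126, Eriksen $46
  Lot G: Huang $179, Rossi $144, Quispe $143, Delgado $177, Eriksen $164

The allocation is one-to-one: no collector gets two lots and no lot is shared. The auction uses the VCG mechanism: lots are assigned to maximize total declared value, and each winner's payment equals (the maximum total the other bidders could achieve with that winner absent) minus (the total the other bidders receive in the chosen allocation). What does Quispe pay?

Efficient allocation: Huang→Lot F ($97), Rossi→Lot C ($101), Quispe→Lot A ($176), Delgado→Lot G ($177), Eriksen→Lot B ($140); total welfare W = $691.
Quispe receives Lot A at value $176, so the others get W − 176 = $515.
Without Quispe: best allocation of the remaining 4 bidders over all 5 lots is Huang→Lot G ($179), Rossi→Lot A ($130), Delgado→Lot C ($126), Eriksen→Lot B ($140), total $575.
VCG payment = (others' best without Quispe) − (others' welfare with Quispe) = 575 − 515 = $60.

Quispe pays $60.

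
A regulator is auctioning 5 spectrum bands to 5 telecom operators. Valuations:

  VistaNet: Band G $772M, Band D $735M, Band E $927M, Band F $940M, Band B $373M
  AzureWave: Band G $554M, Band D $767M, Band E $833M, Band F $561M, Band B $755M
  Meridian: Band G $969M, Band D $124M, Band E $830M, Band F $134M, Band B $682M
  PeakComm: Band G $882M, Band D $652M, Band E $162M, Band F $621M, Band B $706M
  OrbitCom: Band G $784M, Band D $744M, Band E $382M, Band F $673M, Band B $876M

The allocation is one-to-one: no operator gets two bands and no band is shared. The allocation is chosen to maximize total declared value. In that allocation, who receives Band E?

This is a one-to-one assignment (maximum-weight bipartite matching).
Optimal: VistaNet→Band F ($940M), AzureWave→Band D ($767M), Meridian→Band E ($830M), PeakComm→Band G ($882M), OrbitCom→Band B ($876M) — total 940+767+830+882+876 = $4295M.
Max-entry greedy (repeatedly take the single best remaining cell) gives $4270M, worse by 25.
Swapping Meridian↔VistaNet (Meridian→Band F $134M, VistaNet→Band E $927M) loses 709.
Every other assignment is strictly worse.
Meridian's own top band is Band G ($969M), but forcing Meridian→Band G and reassigning the rest optimally gives only $4270M — worse by 25.

Meridian receives Band E.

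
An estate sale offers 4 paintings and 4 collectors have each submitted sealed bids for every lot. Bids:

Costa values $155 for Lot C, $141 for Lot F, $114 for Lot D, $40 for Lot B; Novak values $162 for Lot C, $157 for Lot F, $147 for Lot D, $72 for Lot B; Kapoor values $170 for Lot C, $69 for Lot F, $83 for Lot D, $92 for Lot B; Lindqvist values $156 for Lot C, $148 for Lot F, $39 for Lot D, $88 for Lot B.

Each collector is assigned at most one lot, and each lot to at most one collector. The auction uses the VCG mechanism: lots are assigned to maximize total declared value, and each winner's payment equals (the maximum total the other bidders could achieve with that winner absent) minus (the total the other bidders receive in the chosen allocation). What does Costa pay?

Costa pays $60.

Efficient allocation: Costa→Lot F ($141), Novak→Lot D ($147), Kapoor→Lot C ($170), Lindqvist→Lot B ($88); total welfare W = $546.
Costa receives Lot F at value $141, so the others get W − 141 = $405.
Without Costa: best allocation of the remaining 3 bidders over all 4 lots is Novak→Lot D ($147), Kapoor→Lot C ($170), Lindqvist→Lot F ($148), total $465.
VCG payment = (others' best without Costa) − (others' welfare with Costa) = 465 − 405 = $60.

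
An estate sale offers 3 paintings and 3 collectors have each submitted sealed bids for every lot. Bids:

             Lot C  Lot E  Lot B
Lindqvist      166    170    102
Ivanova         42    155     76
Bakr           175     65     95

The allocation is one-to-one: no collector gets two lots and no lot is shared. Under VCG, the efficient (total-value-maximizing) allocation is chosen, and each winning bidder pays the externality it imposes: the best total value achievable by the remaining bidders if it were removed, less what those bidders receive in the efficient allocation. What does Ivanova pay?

Ivanova pays $68.

Efficient allocation: Lindqvist→Lot B ($102), Ivanova→Lot E ($155), Bakr→Lot C ($175); total welfare W = $432.
Ivanova receives Lot E at value $155, so the others get W − 155 = $277.
Without Ivanova: best allocation of the remaining 2 bidders over all 3 lots is Lindqvist→Lot E ($170), Bakr→Lot C ($175), total $345.
VCG payment = (others' best without Ivanova) − (others' welfare with Ivanova) = 345 − 277 = $68.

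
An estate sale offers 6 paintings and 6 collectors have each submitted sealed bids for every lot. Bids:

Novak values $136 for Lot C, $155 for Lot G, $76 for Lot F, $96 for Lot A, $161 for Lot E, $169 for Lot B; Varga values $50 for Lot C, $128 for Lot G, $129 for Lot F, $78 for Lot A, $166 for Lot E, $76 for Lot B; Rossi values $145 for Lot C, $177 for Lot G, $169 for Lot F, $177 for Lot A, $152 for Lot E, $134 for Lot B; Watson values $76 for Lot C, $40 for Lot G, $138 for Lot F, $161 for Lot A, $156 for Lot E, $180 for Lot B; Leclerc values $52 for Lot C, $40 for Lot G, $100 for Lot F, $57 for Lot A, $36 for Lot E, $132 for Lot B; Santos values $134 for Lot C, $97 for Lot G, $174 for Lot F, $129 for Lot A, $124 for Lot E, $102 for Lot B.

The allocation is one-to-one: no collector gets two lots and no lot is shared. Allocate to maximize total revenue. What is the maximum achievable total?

Max total: $946

Treat this as an assignment problem: match each collector to one lot.
Optimal: Novak→Lot C ($136), Varga→Lot E ($166), Rossi→Lot G ($177), Watson→Lot A ($161), Leclerc→Lot B ($132), Santos→Lot F ($174) — total 136+166+177+161+132+174 = $946.
Column-greedy (each lot in turn goes to its best remaining collector) gives $933, worse by 13.
Checked against all permutations: $946 is optimal.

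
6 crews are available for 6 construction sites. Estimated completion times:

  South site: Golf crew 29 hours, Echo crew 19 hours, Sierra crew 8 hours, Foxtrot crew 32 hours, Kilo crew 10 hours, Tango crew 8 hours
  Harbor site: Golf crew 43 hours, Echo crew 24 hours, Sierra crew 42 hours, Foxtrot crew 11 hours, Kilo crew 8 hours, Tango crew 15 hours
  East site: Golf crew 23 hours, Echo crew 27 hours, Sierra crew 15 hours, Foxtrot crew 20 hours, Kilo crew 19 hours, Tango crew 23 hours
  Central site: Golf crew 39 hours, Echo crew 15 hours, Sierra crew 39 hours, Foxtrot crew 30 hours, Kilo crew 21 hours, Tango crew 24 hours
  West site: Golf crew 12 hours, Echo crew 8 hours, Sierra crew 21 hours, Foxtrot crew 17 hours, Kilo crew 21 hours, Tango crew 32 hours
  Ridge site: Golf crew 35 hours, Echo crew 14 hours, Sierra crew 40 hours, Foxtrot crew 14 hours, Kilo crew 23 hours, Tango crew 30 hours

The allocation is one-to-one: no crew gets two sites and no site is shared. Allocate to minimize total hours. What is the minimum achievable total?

Min total: 72 hours

Optimal: Golf crew→West site (12 hours), Echo crew→Central site (15 hours), Sierra crew→East site (15 hours), Foxtrot crew→Ridge site (14 hours), Kilo crew→Harbor site (8 hours), Tango crew→South site (8 hours) — total 12+15+15+14+8+8 = 72 hours.
Min-entry greedy (repeatedly take the single cheapest remaining cell) gives 85 hours, worse by 13.
Next-best assignment: Golf crew→West site, Echo crew→Central site, Sierra crew→South site, Foxtrot crew→Ridge site, Kilo crew→Harbor site, Tango crew→East site = 80 hours.
No other one-to-one assignment undercuts 72 hours.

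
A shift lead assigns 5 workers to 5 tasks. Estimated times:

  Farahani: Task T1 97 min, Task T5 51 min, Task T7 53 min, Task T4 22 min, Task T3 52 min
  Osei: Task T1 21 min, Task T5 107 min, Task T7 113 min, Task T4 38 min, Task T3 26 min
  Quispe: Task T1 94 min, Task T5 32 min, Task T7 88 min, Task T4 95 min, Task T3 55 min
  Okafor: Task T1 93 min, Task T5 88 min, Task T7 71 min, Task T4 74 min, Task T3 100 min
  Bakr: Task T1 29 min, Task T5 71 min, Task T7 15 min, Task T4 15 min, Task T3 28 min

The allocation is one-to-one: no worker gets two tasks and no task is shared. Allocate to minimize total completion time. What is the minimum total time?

Optimal: Farahani→Task T4 (22 min), Osei→Task T1 (21 min), Quispe→Task T5 (32 min), Okafor→Task T7 (71 min), Bakr→Task T3 (28 min) — total 22+21+32+71+28 = 174 min.
Min-entry greedy (repeatedly take the single cheapest remaining cell) gives 190 min, worse by 16.
Next-best assignment: Farahani→Task T4, Osei→Task T3, Quispe→Task T5, Okafor→Task T7, Bakr→Task T1 = 180 min.
Every other assignment is strictly worse.

Min total: 174 min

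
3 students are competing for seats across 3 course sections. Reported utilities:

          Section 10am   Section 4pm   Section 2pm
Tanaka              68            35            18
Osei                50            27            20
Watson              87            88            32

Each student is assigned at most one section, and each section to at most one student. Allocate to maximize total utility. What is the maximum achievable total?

Optimal: Tanaka→Section 10am (68 points), Osei→Section 2pm (20 points), Watson→Section 4pm (88 points) — total 68+20+88 = 176 points.
Row-greedy (each student in turn takes its best remaining section) gives 127 points, worse by 49.
Next-best assignment: Tanaka→Section 2pm, Osei→Section 10am, Watson→Section 4pm = 156 points.
Swapping Osei↔Tanaka (Osei→Section 10am 50 points, Tanaka→Section 2pm 18 points) loses 20.
Every other assignment is strictly worse.

Max total: 176 points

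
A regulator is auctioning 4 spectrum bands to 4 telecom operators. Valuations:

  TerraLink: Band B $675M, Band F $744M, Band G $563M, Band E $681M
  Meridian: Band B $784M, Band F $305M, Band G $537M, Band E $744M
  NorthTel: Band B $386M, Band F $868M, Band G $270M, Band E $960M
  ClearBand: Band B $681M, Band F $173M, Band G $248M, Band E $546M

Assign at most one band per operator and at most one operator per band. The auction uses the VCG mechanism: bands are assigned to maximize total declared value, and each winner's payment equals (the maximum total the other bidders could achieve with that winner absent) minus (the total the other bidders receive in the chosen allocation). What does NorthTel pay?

Efficient allocation: TerraLink→Band F ($744M), Meridian→Band G ($537M), NorthTel→Band E ($960M), ClearBand→Band B ($681M); total welfare W = $2922M.
NorthTel receives Band E at value $960M, so the others get W − 960 = $1962M.
Without NorthTel: best allocation of the remaining 3 bidders over all 4 bands is TerraLink→Band F ($744M), Meridian→Band E ($744M), ClearBand→Band B ($681M), total $2169M.
VCG payment = (others' best without NorthTel) − (others' welfare with NorthTel) = 2169 − 1962 = $207M.

NorthTel pays $207M.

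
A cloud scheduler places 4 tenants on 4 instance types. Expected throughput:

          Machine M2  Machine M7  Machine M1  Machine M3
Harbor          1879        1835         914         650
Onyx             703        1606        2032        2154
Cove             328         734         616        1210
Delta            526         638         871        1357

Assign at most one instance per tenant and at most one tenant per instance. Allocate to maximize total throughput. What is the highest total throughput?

Optimal: Harbor→Machine M2 (1879 ops/s), Onyx→Machine M1 (2032 ops/s), Cove→Machine M7 (734 ops/s), Delta→Machine M3 (1357 ops/s) — total 1879+2032+734+1357 = 6002 ops/s.
Row-greedy (each tenant in turn takes its best remaining instance) gives 5638 ops/s, worse by 364.
Swapping Cove↔Onyx (Cove→Machine M1 616 ops/s, Onyx→Machine M7 1606 ops/s) loses 544.
No other one-to-one assignment exceeds 6002 ops/s.

Maximum total: 6002 ops/s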